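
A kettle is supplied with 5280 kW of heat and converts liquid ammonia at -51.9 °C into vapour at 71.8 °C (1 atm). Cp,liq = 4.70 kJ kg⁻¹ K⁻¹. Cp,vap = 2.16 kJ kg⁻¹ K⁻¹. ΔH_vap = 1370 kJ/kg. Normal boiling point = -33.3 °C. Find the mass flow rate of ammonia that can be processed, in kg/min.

ṁ = 188 kg/min

Δh = 4.70×(-33.3−-51.9) + 1370 + 2.16×(71.8−-33.3) = 1684.4 kJ/kg
Q = 5280 kW = 5280 kJ/s = 316800 kJ/min
ṁ = Q/Δh = 316800 / 1684.4 = 188.07 kg/min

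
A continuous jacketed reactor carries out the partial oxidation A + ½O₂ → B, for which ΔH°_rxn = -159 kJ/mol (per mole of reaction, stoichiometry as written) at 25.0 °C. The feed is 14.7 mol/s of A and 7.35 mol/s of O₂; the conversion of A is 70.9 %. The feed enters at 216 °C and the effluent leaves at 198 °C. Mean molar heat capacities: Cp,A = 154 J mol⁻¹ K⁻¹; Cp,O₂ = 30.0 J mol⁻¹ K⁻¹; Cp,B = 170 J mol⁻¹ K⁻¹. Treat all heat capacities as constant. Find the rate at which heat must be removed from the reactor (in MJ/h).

Extent of reaction ξ = 0.709 × 14.7 = 10.422 mol/s
Reaction term: ξ·ΔH°_rxn = 10.422 × -159 = -1657.1 kJ/s
Sensible, feed 216→25 °C: -474.5 kJ/s
Outlet flows (mol/s): A 4.2777, O₂ 2.1389, B 10.422
Sensible, products 25→198 °C: 431.59 kJ/s
Q = ΔH = -1700.1 kJ/s = -1700.1 kW
Heat removed = 6120.2 MJ/h

Q_out = 6120 MJ/h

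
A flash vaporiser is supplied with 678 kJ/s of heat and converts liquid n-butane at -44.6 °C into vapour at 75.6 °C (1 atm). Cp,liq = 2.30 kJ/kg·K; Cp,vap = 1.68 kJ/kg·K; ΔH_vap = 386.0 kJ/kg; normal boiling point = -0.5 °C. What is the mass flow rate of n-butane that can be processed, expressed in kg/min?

Δh = 2.30×(-0.5−-44.6) + 386.0 + 1.68×(75.6−-0.5) = 615.28 kJ/kg
Q = 678 kJ/s = 678 kJ/s = 40680 kJ/min
ṁ = Q/Δh = 40680 / 615.28 = 66.116 kg/min

ṁ = 66.1 kg/min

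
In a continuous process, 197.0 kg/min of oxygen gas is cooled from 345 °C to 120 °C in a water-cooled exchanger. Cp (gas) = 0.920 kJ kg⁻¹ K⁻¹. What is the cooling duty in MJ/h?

Q = ṁ·Cp·ΔT = 197.0 × 0.920 × (120 − 345) = -40779 kJ/min
Converting: 40779 / 60 s = 679.65 kW
Cooling duty = 2446.7 MJ/h

Q_c = 2450 MJ/h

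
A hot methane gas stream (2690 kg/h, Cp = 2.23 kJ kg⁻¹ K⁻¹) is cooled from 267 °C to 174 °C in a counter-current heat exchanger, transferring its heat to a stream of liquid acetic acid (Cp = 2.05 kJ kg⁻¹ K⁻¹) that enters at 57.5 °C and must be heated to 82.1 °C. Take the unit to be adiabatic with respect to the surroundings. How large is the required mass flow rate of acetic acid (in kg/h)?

Heat released by hot stream: Q = 2690 × 2.23 × (267 − 174) = 557880 kJ/h
Energy balance on cold side (adiabatic exchanger): Q = ṁ_c·Cp_c·(T_c,out − T_c,in)
ṁ_c = 557880 / [2.05 × (82.1 − 57.5)] = 11062 kg/h

ṁ_c = 11100 kg/h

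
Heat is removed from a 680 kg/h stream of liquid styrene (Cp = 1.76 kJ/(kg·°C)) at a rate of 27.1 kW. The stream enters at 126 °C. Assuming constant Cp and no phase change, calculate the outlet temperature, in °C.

Q = 27.1 kW = 97560 kJ/h
ΔT = Q/(ṁ·Cp) = 97560/(680×1.76) = 81.517 K
T_out = 126 − 81.517 = 44.483 °C

T_out = 44.5 °C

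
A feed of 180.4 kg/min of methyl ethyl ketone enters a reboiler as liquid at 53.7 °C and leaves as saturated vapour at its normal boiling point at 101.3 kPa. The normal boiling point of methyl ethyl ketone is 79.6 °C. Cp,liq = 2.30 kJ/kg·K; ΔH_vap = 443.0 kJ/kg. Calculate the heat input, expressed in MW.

liquid 53.7→79.6 °C: 59.57 kJ/kg
vaporisation at 79.6 °C: 443 kJ/kg
Δh = 59.57 + 443 = 502.57 kJ/kg
Q = ṁ·Δh = 180.4 kg/min × 502.57 kJ/kg = 90664 kJ/min
|Q| = 1511.1 kW = 1.5111 MW

Q = 1.51 MW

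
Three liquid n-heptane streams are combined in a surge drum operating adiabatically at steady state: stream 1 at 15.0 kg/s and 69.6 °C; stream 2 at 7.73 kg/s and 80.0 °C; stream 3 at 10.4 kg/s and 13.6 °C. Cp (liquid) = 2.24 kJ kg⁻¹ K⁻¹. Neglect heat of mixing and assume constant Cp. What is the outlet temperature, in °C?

Adiabatic, steady state ⇒ Σ ṁᵢCp,ᵢ(T_out − Tᵢ) = 0
T_out = Σ ṁᵢCp,ᵢTᵢ / Σ ṁᵢCp,ᵢ
      = 4040.6 / 74.211 = 54.447 °C

T_out = 54.4 °C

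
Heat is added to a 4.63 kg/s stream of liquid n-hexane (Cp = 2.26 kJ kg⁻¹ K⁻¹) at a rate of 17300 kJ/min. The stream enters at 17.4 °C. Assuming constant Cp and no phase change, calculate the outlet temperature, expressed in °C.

T_out = 45.0 °C

Q = 17300 kJ/min = 288.33 kJ/s
ΔT = Q/(ṁ·Cp) = 288.33/(4.63×2.26) = 27.555 K
T_out = 17.4 + 27.555 = 44.955 °C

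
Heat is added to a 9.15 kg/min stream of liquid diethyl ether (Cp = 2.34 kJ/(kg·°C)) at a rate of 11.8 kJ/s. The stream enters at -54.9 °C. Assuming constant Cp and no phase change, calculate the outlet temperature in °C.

Q = 11.8 kJ/s = 708 kJ/min
ΔT = Q/(ṁ·Cp) = 708/(9.15×2.34) = 33.067 K
T_out = -54.9 + 33.067 = -21.833 °C

T_out = -21.8 °C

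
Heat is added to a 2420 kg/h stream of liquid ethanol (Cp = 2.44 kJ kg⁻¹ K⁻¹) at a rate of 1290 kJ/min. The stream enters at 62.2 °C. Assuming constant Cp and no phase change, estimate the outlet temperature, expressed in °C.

Q = 1290 kJ/min = 77400 kJ/h
ΔT = Q/(ṁ·Cp) = 77400/(2420×2.44) = 13.108 K
T_out = 62.2 + 13.108 = 75.308 °C

T_out = 75.3 °C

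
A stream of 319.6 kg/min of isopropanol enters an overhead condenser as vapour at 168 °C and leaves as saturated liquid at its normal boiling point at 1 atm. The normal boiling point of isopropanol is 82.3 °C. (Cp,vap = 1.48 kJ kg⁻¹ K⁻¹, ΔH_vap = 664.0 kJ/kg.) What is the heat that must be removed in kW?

Q_c = 4210 kW

vapour 168→82.3 °C: -126.84 kJ/kg
condensation at 82.3 °C: -664 kJ/kg
Δh = -126.84 + -664 = -790.84 kJ/kg
Q = ṁ·Δh = 319.6 kg/min × -790.84 kJ/kg = -252750 kJ/min
|Q| = 4212.5 kW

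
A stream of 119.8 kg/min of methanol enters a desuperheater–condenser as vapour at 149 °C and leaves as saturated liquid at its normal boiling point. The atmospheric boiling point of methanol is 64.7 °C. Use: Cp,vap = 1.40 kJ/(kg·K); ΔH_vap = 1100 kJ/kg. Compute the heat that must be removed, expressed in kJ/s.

vapour 149→64.7 °C: -118.02 kJ/kg
condensation at 64.7 °C: -1100 kJ/kg
Δh = -118.02 + -1100 = -1218 kJ/kg
Q = ṁ·Δh = 119.8 kg/min × -1218 kJ/kg = -145920 kJ/min
|Q| = 2432 kW

Q_c = 2430 kJ/s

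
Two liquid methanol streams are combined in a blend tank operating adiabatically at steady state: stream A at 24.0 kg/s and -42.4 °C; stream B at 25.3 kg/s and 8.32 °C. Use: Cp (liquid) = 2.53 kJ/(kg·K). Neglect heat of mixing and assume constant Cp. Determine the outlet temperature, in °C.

T_out = -16.4 °C

No heat crosses the boundary, so H_out = H_in.
T_out = Σ ṁᵢCp,ᵢTᵢ / Σ ṁᵢCp,ᵢ
      = -2042 / 124.73 = -16.371 °C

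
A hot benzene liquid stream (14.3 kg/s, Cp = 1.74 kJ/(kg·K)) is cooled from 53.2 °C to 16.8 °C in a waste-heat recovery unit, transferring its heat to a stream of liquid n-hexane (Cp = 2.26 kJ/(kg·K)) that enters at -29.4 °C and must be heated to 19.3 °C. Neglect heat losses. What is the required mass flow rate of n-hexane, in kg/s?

Heat released by hot stream: Q = 14.3 × 1.74 × (53.2 − 16.8) = 905.7 kJ/s
Energy balance on cold side (adiabatic exchanger): Q = ṁ_c·Cp_c·(T_c,out − T_c,in)
ṁ_c = 905.7 / [2.26 × (19.3 − -29.4)] = 8.229 kg/s

ṁ_c = 8.23 kg/s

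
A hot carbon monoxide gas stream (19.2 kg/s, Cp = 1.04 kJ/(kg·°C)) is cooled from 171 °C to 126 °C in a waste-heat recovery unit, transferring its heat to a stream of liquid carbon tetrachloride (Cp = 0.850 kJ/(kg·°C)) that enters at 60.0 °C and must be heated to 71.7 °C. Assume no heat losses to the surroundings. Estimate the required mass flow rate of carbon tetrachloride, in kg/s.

ṁ_c = 90.4 kg/s

Heat released by hot stream: Q = 19.2 × 1.04 × (171 − 126) = 898.56 kJ/s
Energy balance on cold side (adiabatic exchanger): Q = ṁ_c·Cp_c·(T_c,out − T_c,in)
ṁ_c = 898.56 / [0.850 × (71.7 − 60.0)] = 90.353 kg/s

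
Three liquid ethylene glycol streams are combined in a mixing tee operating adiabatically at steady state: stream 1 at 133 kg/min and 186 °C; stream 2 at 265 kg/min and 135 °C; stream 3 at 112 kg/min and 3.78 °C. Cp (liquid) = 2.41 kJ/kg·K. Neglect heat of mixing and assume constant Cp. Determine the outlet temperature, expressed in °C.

No heat crosses the boundary, so H_out = H_in.
T_out = Σ ṁᵢCp,ᵢTᵢ / Σ ṁᵢCp,ᵢ
      = 146860 / 1229.1 = 119.48 °C

T_out = 119 °C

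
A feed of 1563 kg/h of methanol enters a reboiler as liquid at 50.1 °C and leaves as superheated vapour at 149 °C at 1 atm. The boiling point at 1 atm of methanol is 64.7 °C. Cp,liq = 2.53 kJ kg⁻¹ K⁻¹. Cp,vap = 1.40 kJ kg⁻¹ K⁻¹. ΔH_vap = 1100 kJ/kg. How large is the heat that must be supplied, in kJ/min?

liquid 50.1→64.7 °C: 36.938 kJ/kg
vaporisation at 64.7 °C: 1100 kJ/kg
vapour 64.7→149 °C: 118.02 kJ/kg
Δh = 36.938 + 1100 + 118.02 = 1255 kJ/kg
Q = ṁ·Δh = 1563 kg/h × 1255 kJ/kg = 1.9615e+06 kJ/h
|Q| = 544.86 kW = 32692 kJ/min

Q = 32700 kJ/min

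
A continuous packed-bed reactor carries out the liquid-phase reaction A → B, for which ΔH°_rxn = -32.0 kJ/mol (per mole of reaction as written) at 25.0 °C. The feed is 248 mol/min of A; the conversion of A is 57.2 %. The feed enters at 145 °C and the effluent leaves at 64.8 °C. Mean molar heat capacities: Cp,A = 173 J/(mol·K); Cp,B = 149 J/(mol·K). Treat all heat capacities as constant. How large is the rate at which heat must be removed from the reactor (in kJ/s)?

Q_out = 135 kJ/s

Extent of reaction ξ = 0.572 × 248 = 141.86 mol/min
Reaction term: ξ·ΔH°_rxn = 141.86 × -32.0 = -4539.4 kJ/min
Sensible, feed 145→25 °C: -5148.5 kJ/min
Outlet flows (mol/min): A 106.14, B 141.86
Sensible, products 25→64.8 °C: 1572.1 kJ/min
Q = ΔH = -8115.8 kJ/min = -135.26 kW
Heat removed = 135.26 kJ/s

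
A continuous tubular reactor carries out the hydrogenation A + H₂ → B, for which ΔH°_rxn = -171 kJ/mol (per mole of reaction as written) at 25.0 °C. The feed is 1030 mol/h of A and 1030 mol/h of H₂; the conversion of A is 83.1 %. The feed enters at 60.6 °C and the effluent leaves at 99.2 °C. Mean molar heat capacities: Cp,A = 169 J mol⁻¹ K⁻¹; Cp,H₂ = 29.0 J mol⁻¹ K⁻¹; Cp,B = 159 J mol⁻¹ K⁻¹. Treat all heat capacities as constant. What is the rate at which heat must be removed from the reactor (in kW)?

Q_out = 39.2 kW

Extent of reaction ξ = 0.831 × 1030 = 855.93 mol/h
Reaction term: ξ·ΔH°_rxn = 855.93 × -171 = -146360 kJ/h
Sensible, feed 60.6→25 °C: -7260.3 kJ/h
Outlet flows (mol/h): A 174.07, H₂ 174.07, B 855.93
Sensible, products 25→99.2 °C: 12655 kJ/h
Q = ΔH = -140970 kJ/h = -39.158 kW
Heat removed = 39.158 kW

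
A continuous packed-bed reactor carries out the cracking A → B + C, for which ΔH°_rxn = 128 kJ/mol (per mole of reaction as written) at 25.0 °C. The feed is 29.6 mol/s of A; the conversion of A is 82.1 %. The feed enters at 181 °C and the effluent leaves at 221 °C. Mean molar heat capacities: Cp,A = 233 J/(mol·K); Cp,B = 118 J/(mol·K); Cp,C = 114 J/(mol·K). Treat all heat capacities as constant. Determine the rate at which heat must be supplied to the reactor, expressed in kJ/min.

Q_in = 203000 kJ/min

Extent of reaction ξ = 0.821 × 29.6 = 24.302 mol/s
Reaction term: ξ·ΔH°_rxn = 24.302 × 128 = 3110.6 kJ/s
Sensible, feed 181→25 °C: -1075.9 kJ/s
Outlet flows (mol/s): A 5.2984, B 24.302, C 24.302
Sensible, products 25→221 °C: 1347 kJ/s
Q = ΔH = 3381.7 kJ/s = 3381.7 kW
Heat supplied = 202900 kJ/min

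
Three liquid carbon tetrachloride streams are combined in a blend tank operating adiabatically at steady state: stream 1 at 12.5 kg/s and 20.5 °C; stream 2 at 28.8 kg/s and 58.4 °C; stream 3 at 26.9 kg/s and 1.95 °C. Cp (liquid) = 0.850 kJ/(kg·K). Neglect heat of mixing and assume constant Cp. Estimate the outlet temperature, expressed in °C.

T_out = 29.2 °C

No heat crosses the boundary, so H_out = H_in.
Σ ṁᵢCp,ᵢTᵢ = 12.5×0.850×20.5 + 28.8×0.850×58.4 + 26.9×0.850×1.95 = 1692
Σ ṁᵢCp,ᵢ = 12.5×0.850 + 28.8×0.850 + 26.9×0.850 = 57.97
T_out = 1692 / 57.97 = 29.188 °C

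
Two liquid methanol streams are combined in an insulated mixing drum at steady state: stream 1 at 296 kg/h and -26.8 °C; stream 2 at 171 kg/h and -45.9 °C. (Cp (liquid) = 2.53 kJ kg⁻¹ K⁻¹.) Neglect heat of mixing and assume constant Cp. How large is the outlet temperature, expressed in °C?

T_out = -33.8 °C

Energy balance with Q = 0: Σ ṁᵢCp,ᵢ(T_out − Tᵢ) = 0
T_out = Σ ṁᵢCp,ᵢTᵢ / Σ ṁᵢCp,ᵢ
      = -39928 / 1181.5 = -33.794 °C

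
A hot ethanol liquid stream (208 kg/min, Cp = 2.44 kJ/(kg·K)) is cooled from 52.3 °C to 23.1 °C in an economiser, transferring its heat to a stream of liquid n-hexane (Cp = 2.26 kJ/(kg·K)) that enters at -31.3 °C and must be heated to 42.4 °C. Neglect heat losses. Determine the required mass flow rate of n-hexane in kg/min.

ṁ_c = 89.0 kg/min

Heat released by hot stream: Q = 208 × 2.44 × (52.3 − 23.1) = 14820 kJ/min
Energy balance on cold side (adiabatic exchanger): Q = ṁ_c·Cp_c·(T_c,out − T_c,in)
ṁ_c = 14820 / [2.26 × (42.4 − -31.3)] = 88.973 kg/min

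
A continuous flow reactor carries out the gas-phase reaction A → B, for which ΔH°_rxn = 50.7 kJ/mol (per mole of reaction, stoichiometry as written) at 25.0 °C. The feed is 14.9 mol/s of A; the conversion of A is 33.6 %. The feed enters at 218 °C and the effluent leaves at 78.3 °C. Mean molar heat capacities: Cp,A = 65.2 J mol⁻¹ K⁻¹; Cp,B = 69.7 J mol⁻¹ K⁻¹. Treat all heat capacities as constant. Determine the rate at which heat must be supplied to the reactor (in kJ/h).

Q_in = 430000 kJ/h

Extent of reaction ξ = 0.336 × 14.9 = 5.0064 mol/s
Reaction term: ξ·ΔH°_rxn = 5.0064 × 50.7 = 253.82 kJ/s
Sensible, feed 218→25 °C: -187.5 kJ/s
Outlet flows (mol/s): A 9.8936, B 5.0064
Sensible, products 25→78.3 °C: 52.981 kJ/s
Q = ΔH = 119.31 kJ/s = 119.31 kW
Heat supplied = 429510 kJ/h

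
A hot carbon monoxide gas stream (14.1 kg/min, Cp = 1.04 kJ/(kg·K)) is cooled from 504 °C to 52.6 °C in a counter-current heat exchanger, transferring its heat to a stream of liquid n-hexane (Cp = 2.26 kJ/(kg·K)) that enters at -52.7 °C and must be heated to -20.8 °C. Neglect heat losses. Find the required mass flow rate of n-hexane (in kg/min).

Heat released by hot stream: Q = 14.1 × 1.04 × (504 − 52.6) = 6619.3 kJ/min
Energy balance on cold side (adiabatic exchanger): Q = ṁ_c·Cp_c·(T_c,out − T_c,in)
ṁ_c = 6619.3 / [2.26 × (-20.8 − -52.7)] = 91.815 kg/min

ṁ_c = 91.8 kg/min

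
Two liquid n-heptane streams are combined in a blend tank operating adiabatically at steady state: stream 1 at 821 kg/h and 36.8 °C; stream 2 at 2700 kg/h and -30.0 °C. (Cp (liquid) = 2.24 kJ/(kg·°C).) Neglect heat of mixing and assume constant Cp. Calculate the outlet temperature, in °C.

T_out = -14.4 °C

Energy balance with Q = 0: Σ ṁᵢCp,ᵢ(T_out − Tᵢ) = 0
Σ ṁᵢCp,ᵢTᵢ = 821×2.24×36.8 + 2700×2.24×-30.0 = -113760
Σ ṁᵢCp,ᵢ = 821×2.24 + 2700×2.24 = 7887
T_out = -113760 / 7887 = -14.424 °C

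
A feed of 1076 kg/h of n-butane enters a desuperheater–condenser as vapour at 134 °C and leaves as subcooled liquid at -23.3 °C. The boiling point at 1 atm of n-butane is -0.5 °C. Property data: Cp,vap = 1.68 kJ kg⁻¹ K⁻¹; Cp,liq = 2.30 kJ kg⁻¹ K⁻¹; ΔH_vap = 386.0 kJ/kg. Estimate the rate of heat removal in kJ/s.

vapour 134→-0.5 °C: -225.96 kJ/kg
condensation at -0.5 °C: -386 kJ/kg
liquid -0.5→-23.3 °C: -52.44 kJ/kg
Δh = -225.96 + -386 + -52.44 = -664.4 kJ/kg
Q = ṁ·Δh = 1076 kg/h × -664.4 kJ/kg = -714890 kJ/h
|Q| = 198.58 kW

Q_c = 199 kJ/s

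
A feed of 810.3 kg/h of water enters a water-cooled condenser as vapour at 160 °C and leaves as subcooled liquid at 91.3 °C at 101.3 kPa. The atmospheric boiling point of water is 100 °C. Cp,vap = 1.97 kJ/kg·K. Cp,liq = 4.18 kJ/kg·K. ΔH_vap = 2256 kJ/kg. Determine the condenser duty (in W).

Q_c = 543000 W

vapour 160→100 °C: -118.2 kJ/kg
condensation at 100 °C: -2256 kJ/kg
liquid 100→91.3 °C: -36.366 kJ/kg
Δh = -118.2 + -2256 + -36.366 = -2410.6 kJ/kg
Q = ṁ·Δh = 810.3 kg/h × -2410.6 kJ/kg = -1.9533e+06 kJ/h
|Q| = 542.58 kW = 542580 W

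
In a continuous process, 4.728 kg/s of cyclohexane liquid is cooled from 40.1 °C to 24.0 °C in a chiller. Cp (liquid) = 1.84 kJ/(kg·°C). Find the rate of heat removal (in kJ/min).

Q = ṁ·Cp·ΔT = 4.728 × 1.84 × (24.0 − 40.1) = -140.06 kJ/s
Cooling duty = 8403.7 kJ/min

Q_c = 8400 kJ/min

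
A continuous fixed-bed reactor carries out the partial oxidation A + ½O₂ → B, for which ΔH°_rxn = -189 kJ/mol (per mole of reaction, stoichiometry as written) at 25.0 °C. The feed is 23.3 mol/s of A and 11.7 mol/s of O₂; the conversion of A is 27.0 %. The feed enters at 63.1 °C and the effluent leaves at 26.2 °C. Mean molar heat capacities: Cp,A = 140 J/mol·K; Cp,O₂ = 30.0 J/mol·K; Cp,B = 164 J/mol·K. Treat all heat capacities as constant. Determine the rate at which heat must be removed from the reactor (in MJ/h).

Q_out = 4760 MJ/h

Extent of reaction ξ = 0.270 × 23.3 = 6.291 mol/s
Reaction term: ξ·ΔH°_rxn = 6.291 × -189 = -1189 kJ/s
Sensible, feed 63.1→25 °C: -137.66 kJ/s
Outlet flows (mol/s): A 17.009, O₂ 8.5545, B 6.291
Sensible, products 25→26.2 °C: 4.4035 kJ/s
Q = ΔH = -1322.3 kJ/s = -1322.3 kW
Heat removed = 4760.1 MJ/h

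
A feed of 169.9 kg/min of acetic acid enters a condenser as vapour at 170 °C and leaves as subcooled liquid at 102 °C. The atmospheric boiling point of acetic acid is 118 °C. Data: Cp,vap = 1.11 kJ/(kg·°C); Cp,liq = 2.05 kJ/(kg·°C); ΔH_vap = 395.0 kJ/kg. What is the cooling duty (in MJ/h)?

vapour 170→118 °C: -57.72 kJ/kg
condensation at 118 °C: -395 kJ/kg
liquid 118→102 °C: -32.8 kJ/kg
Δh = -57.72 + -395 + -32.8 = -485.52 kJ/kg
Q = ṁ·Δh = 169.9 kg/min × -485.52 kJ/kg = -82490 kJ/min
|Q| = 1374.8 kW = 4949.4 MJ/h

Q_c = 4950 MJ/h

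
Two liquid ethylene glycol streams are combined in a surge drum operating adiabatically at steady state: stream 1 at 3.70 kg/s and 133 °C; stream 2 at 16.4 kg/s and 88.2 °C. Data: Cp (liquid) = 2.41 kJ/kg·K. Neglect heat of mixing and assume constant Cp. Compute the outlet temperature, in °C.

Adiabatic, steady state ⇒ Σ ṁᵢCp,ᵢ(T_out − Tᵢ) = 0
Σ ṁᵢCp,ᵢTᵢ = 3.70×2.41×133 + 16.4×2.41×88.2 = 4672
Σ ṁᵢCp,ᵢ = 3.70×2.41 + 16.4×2.41 = 48.441
T_out = 4672 / 48.441 = 96.447 °C

T_out = 96.4 °C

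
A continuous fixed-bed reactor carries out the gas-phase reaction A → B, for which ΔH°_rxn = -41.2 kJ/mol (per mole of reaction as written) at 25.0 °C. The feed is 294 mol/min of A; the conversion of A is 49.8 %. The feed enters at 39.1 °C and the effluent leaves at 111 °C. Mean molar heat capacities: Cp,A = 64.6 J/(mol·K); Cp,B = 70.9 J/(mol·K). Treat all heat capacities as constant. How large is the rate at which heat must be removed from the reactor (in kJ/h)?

Q_out = 275000 kJ/h

Extent of reaction ξ = 0.498 × 294 = 146.41 mol/min
Reaction term: ξ·ΔH°_rxn = 146.41 × -41.2 = -6032.2 kJ/min
Sensible, feed 39.1→25 °C: -267.79 kJ/min
Outlet flows (mol/min): A 147.59, B 146.41
Sensible, products 25→111 °C: 1712.7 kJ/min
Q = ΔH = -4587.3 kJ/min = -76.455 kW
Heat removed = 275240 kJ/h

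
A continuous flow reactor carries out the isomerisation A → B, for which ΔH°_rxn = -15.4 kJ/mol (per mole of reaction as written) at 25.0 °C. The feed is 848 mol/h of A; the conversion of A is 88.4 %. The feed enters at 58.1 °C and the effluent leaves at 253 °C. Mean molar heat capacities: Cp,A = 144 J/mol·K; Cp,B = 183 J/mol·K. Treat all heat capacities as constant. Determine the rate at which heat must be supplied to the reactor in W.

Extent of reaction ξ = 0.884 × 848 = 749.63 mol/h
Reaction term: ξ·ΔH°_rxn = 749.63 × -15.4 = -11544 kJ/h
Sensible, feed 58.1→25 °C: -4041.9 kJ/h
Outlet flows (mol/h): A 98.368, B 749.63
Sensible, products 25→253 °C: 34507 kJ/h
Q = ΔH = 18921 kJ/h = 5.2558 kW
Heat supplied = 5255.8 W

Q_in = 5260 W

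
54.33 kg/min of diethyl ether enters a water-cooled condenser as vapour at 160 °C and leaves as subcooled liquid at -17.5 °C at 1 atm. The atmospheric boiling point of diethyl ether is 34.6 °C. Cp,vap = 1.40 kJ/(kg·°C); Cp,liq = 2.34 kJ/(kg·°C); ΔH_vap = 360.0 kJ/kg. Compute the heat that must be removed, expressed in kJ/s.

Q_c = 595 kJ/s

vapour 160→34.6 °C: -175.56 kJ/kg
condensation at 34.6 °C: -360 kJ/kg
liquid 34.6→-17.5 °C: -121.91 kJ/kg
Δh = -175.56 + -360 + -121.91 = -657.47 kJ/kg
Q = ṁ·Δh = 54.33 kg/min × -657.47 kJ/kg = -35721 kJ/min
|Q| = 595.34 kW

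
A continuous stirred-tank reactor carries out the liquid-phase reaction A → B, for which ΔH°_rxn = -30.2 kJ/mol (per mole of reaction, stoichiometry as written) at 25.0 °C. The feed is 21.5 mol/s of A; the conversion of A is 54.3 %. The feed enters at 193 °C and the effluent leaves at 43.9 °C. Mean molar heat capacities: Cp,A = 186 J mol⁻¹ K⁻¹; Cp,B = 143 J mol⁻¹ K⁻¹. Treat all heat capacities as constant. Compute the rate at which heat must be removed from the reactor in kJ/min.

Extent of reaction ξ = 0.543 × 21.5 = 11.675 mol/s
Reaction term: ξ·ΔH°_rxn = 11.675 × -30.2 = -352.57 kJ/s
Sensible, feed 193→25 °C: -671.83 kJ/s
Outlet flows (mol/s): A 9.8255, B 11.675
Sensible, products 25→43.9 °C: 66.093 kJ/s
Q = ΔH = -958.31 kJ/s = -958.31 kW
Heat removed = 57499 kJ/min

Q_out = 57500 kJ/min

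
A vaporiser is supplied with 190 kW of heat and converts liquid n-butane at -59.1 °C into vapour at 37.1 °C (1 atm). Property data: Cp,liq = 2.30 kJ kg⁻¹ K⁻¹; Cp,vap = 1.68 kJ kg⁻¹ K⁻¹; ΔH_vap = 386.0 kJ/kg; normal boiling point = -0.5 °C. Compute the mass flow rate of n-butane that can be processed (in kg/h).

Δh = 2.30×(-0.5−-59.1) + 386.0 + 1.68×(37.1−-0.5) = 583.95 kJ/kg
Q = 190 kW = 190 kJ/s = 684000 kJ/h
ṁ = Q/Δh = 684000 / 583.95 = 1171.3 kg/h

ṁ = 1170 kg/h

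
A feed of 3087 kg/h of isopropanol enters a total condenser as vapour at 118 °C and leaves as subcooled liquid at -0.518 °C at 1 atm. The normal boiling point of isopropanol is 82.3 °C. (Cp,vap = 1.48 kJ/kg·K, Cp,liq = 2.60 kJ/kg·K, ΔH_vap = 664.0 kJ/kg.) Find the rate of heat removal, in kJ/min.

vapour 118→82.3 °C: -52.836 kJ/kg
condensation at 82.3 °C: -664 kJ/kg
liquid 82.3→-0.518 °C: -215.33 kJ/kg
Δh = -52.836 + -664 + -215.33 = -932.16 kJ/kg
Q = ṁ·Δh = 3087 kg/h × -932.16 kJ/kg = -2.8776e+06 kJ/h
|Q| = 799.33 kW = 47960 kJ/min

Q_c = 48000 kJ/min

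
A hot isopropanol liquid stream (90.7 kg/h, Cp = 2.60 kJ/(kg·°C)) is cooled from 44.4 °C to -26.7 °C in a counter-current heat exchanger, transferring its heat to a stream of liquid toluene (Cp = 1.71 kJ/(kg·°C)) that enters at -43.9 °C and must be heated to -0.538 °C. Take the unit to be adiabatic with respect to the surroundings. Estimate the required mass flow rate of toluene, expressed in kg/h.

ṁ_c = 226 kg/h

Heat released by hot stream: Q = 90.7 × 2.60 × (44.4 − -26.7) = 16767 kJ/h
Energy balance on cold side (adiabatic exchanger): Q = ṁ_c·Cp_c·(T_c,out − T_c,in)
ṁ_c = 16767 / [1.71 × (-0.538 − -43.9)] = 226.12 kg/h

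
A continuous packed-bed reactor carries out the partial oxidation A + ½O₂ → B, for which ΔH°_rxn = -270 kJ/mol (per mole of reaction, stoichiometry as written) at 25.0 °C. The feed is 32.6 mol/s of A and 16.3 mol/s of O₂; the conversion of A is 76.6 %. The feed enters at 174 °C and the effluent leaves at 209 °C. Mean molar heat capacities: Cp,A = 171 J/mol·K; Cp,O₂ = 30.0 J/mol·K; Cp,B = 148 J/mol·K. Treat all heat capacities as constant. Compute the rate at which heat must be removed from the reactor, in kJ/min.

Extent of reaction ξ = 0.766 × 32.6 = 24.972 mol/s
Reaction term: ξ·ΔH°_rxn = 24.972 × -270 = -6742.3 kJ/s
Sensible, feed 174→25 °C: -903.48 kJ/s
Outlet flows (mol/s): A 7.6284, O₂ 3.8142, B 24.972
Sensible, products 25→209 °C: 941.1 kJ/s
Q = ΔH = -6704.7 kJ/s = -6704.7 kW
Heat removed = 402280 kJ/min

Q_out = 402000 kJ/min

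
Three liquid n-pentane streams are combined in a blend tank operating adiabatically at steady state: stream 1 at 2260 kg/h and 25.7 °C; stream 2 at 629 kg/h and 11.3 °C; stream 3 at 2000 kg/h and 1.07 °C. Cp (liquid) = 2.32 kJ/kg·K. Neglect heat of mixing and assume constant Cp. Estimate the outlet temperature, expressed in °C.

Adiabatic, steady state ⇒ Σ ṁᵢCp,ᵢ(T_out − Tᵢ) = 0
Σ ṁᵢCp,ᵢTᵢ = 2260×2.32×25.7 + 629×2.32×11.3 + 2000×2.32×1.07 = 156200
Σ ṁᵢCp,ᵢ = 2260×2.32 + 629×2.32 + 2000×2.32 = 11342
T_out = 156200 / 11342 = 13.772 °C

T_out = 13.8 °C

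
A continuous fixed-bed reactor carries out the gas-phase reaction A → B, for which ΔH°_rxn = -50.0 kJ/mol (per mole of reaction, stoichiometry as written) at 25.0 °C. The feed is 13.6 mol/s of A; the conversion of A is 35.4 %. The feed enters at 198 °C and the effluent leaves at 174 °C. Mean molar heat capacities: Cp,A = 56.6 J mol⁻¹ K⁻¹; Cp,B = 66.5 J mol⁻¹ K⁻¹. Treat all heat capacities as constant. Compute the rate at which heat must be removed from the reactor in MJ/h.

Q_out = 908 MJ/h

Extent of reaction ξ = 0.354 × 13.6 = 4.8144 mol/s
Reaction term: ξ·ΔH°_rxn = 4.8144 × -50.0 = -240.72 kJ/s
Sensible, feed 198→25 °C: -133.17 kJ/s
Outlet flows (mol/s): A 8.7856, B 4.8144
Sensible, products 25→174 °C: 121.8 kJ/s
Q = ΔH = -252.09 kJ/s = -252.09 kW
Heat removed = 907.53 MJ/h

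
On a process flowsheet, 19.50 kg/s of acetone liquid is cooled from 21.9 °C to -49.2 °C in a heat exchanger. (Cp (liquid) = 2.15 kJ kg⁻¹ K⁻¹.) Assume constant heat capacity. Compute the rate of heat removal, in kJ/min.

Q_c = 179000 kJ/min

Q = ṁ·Cp·ΔT = 19.50 × 2.15 × (-49.2 − 21.9) = -2980.9 kJ/s
Cooling duty = 178850 kJ/min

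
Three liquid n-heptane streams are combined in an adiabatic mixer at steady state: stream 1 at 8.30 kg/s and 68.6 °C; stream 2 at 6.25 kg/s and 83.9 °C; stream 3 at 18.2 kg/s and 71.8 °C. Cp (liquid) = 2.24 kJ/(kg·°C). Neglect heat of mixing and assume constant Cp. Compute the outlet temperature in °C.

Adiabatic, steady state ⇒ Σ ṁᵢCp,ᵢ(T_out − Tᵢ) = 0
Σ ṁᵢCp,ᵢTᵢ = 8.30×2.24×68.6 + 6.25×2.24×83.9 + 18.2×2.24×71.8 = 5377.2
Σ ṁᵢCp,ᵢ = 8.30×2.24 + 6.25×2.24 + 18.2×2.24 = 73.36
T_out = 5377.2 / 73.36 = 73.298 °C

T_out = 73.3 °C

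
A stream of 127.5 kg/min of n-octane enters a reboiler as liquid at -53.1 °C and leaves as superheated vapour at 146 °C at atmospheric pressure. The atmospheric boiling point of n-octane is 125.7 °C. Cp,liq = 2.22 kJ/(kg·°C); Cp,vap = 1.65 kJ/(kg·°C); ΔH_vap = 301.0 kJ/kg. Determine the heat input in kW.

liquid -53.1→125.7 °C: 396.94 kJ/kg
vaporisation at 125.7 °C: 301 kJ/kg
vapour 125.7→146 °C: 33.495 kJ/kg
Δh = 396.94 + 301 + 33.495 = 731.43 kJ/kg
Q = ṁ·Δh = 127.5 kg/min × 731.43 kJ/kg = 93257 kJ/min
|Q| = 1554.3 kW

Q = 1550 kW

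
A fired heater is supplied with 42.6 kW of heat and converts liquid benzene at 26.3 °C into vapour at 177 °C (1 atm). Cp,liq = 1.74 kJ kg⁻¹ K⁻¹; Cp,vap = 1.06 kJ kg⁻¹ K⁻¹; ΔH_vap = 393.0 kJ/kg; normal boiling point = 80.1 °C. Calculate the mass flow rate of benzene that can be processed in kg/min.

Δh = 1.74×(80.1−26.3) + 393.0 + 1.06×(177−80.1) = 589.33 kJ/kg
Q = 42.6 kW = 42.6 kJ/s = 2556 kJ/min
ṁ = Q/Δh = 2556 / 589.33 = 4.3372 kg/min

ṁ = 4.34 kg/min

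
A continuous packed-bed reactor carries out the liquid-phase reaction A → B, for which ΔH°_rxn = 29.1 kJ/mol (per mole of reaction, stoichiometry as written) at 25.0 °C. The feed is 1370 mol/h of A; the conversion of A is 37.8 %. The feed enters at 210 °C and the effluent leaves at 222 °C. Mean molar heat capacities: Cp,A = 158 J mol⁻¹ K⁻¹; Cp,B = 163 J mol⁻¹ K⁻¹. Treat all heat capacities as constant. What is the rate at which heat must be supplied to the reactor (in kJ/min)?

Q_in = 303 kJ/min

Extent of reaction ξ = 0.378 × 1370 = 517.86 mol/h
Reaction term: ξ·ΔH°_rxn = 517.86 × 29.1 = 15070 kJ/h
Sensible, feed 210→25 °C: -40045 kJ/h
Outlet flows (mol/h): A 852.14, B 517.86
Sensible, products 25→222 °C: 43153 kJ/h
Q = ΔH = 18177 kJ/h = 5.0493 kW
Heat supplied = 302.96 kJ/min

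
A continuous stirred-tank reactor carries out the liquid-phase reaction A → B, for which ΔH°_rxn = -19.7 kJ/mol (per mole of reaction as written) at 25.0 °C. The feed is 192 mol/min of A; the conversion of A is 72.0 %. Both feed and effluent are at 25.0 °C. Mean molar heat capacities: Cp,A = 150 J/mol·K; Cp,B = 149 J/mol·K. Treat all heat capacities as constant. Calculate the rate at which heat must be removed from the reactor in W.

Extent of reaction ξ = 0.720 × 192 = 138.24 mol/min
Reaction term: ξ·ΔH°_rxn = 138.24 × -19.7 = -2723.3 kJ/min
Q = ΔH = -2723.3 kJ/min = -45.389 kW
Heat removed = 45389 W

Q_out = 45400 W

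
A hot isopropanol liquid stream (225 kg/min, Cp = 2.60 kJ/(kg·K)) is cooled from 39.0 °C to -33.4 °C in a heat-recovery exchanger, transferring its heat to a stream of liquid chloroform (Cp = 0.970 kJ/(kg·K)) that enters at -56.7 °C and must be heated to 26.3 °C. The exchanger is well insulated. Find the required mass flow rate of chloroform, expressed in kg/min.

Heat released by hot stream: Q = 225 × 2.60 × (39.0 − -33.4) = 42354 kJ/min
Energy balance on cold side (adiabatic exchanger): Q = ṁ_c·Cp_c·(T_c,out − T_c,in)
ṁ_c = 42354 / [0.970 × (26.3 − -56.7)] = 526.07 kg/min

ṁ_c = 526 kg/min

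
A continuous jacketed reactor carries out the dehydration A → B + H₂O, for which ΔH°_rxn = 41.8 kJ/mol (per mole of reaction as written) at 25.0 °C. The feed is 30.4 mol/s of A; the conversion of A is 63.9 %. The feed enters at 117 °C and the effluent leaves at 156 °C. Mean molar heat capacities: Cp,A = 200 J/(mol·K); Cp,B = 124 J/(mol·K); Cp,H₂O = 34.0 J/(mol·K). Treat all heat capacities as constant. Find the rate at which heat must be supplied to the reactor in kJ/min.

Q_in = 56500 kJ/min

Extent of reaction ξ = 0.639 × 30.4 = 19.426 mol/s
Reaction term: ξ·ΔH°_rxn = 19.426 × 41.8 = 811.99 kJ/s
Sensible, feed 117→25 °C: -559.36 kJ/s
Outlet flows (mol/s): A 10.974, B 19.426, H₂O 19.426
Sensible, products 25→156 °C: 689.6 kJ/s
Q = ΔH = 942.23 kJ/s = 942.23 kW
Heat supplied = 56534 kJ/min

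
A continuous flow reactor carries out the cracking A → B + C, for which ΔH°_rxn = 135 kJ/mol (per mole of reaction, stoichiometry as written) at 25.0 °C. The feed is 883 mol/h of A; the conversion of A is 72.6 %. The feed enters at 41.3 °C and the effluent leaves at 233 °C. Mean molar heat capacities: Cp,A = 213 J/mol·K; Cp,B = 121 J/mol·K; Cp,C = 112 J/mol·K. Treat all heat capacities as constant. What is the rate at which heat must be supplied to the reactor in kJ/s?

Q_in = 34.8 kJ/s

Extent of reaction ξ = 0.726 × 883 = 641.06 mol/h
Reaction term: ξ·ΔH°_rxn = 641.06 × 135 = 86543 kJ/h
Sensible, feed 41.3→25 °C: -3065.7 kJ/h
Outlet flows (mol/h): A 241.94, B 641.06, C 641.06
Sensible, products 25→233 °C: 41787 kJ/h
Q = ΔH = 125260 kJ/h = 34.796 kW
Heat supplied = 34.796 kJ/s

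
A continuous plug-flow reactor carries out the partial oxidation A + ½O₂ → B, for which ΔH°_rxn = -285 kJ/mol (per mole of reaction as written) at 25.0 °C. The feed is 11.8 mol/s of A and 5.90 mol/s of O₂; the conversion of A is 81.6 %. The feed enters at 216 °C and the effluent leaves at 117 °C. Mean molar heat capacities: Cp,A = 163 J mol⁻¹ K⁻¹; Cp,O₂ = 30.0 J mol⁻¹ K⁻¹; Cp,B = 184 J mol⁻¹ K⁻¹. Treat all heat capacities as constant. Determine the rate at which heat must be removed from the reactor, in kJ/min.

Q_out = 177000 kJ/min

Extent of reaction ξ = 0.816 × 11.8 = 9.6288 mol/s
Reaction term: ξ·ΔH°_rxn = 9.6288 × -285 = -2744.2 kJ/s
Sensible, feed 216→25 °C: -401.18 kJ/s
Outlet flows (mol/s): A 2.1712, O₂ 1.0856, B 9.6288
Sensible, products 25→117 °C: 198.55 kJ/s
Q = ΔH = -2946.8 kJ/s = -2946.8 kW
Heat removed = 176810 kJ/min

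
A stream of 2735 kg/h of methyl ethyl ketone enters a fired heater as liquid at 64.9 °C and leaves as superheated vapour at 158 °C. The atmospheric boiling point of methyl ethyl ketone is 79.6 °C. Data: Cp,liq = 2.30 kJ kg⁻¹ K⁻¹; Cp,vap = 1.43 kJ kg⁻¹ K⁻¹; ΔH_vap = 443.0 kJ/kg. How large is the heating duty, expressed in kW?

Q = 447 kW

liquid 64.9→79.6 °C: 33.81 kJ/kg
vaporisation at 79.6 °C: 443 kJ/kg
vapour 79.6→158 °C: 112.11 kJ/kg
Δh = 33.81 + 443 + 112.11 = 588.92 kJ/kg
Q = ṁ·Δh = 2735 kg/h × 588.92 kJ/kg = 1.6107e+06 kJ/h
|Q| = 447.42 kW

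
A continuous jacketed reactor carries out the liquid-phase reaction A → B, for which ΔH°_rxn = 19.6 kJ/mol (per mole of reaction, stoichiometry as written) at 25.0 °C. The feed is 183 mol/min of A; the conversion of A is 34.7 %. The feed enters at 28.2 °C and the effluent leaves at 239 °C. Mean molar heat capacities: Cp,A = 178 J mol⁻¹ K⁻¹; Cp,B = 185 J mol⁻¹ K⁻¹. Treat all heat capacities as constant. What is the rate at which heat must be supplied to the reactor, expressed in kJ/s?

Q_in = 137 kJ/s

Extent of reaction ξ = 0.347 × 183 = 63.501 mol/min
Reaction term: ξ·ΔH°_rxn = 63.501 × 19.6 = 1244.6 kJ/min
Sensible, feed 28.2→25 °C: -104.24 kJ/min
Outlet flows (mol/min): A 119.5, B 63.501
Sensible, products 25→239 °C: 7066 kJ/min
Q = ΔH = 8206.3 kJ/min = 136.77 kW
Heat supplied = 136.77 kJ/s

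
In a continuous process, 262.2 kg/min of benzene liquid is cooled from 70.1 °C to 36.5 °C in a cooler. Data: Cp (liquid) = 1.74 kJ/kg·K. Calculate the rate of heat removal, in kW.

Q = ṁ·Cp·ΔT = 262.2 × 1.74 × (36.5 − 70.1) = -15329 kJ/min
Converting: 15329 / 60 s = 255.49 kW

Q_c = 255 kW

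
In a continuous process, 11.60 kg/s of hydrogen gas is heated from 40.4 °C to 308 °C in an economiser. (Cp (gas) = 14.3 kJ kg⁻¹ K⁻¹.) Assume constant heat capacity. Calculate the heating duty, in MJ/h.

Q = 160000 MJ/h

Q = ṁ·Cp·ΔT = 11.60 × 14.3 × (308 − 40.4) = 44389 kJ/s
Heating duty = 159800 MJ/h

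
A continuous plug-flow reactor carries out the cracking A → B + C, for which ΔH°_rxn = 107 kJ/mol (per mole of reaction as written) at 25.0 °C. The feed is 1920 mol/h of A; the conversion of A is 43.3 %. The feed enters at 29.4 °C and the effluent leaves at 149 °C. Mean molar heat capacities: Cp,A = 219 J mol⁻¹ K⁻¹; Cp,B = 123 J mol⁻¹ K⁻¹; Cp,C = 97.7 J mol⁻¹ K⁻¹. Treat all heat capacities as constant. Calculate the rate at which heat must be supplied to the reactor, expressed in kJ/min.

Q_in = 2320 kJ/min

Extent of reaction ξ = 0.433 × 1920 = 831.36 mol/h
Reaction term: ξ·ΔH°_rxn = 831.36 × 107 = 88956 kJ/h
Sensible, feed 29.4→25 °C: -1850.1 kJ/h
Outlet flows (mol/h): A 1088.6, B 831.36, C 831.36
Sensible, products 25→149 °C: 52315 kJ/h
Q = ΔH = 139420 kJ/h = 38.728 kW
Heat supplied = 2323.7 kJ/min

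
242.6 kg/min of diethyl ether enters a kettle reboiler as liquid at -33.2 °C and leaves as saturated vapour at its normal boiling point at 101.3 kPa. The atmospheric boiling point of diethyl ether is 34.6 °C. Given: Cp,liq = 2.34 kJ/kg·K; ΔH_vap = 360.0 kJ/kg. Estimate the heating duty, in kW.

Q = 2100 kW

liquid -33.2→34.6 °C: 158.65 kJ/kg
vaporisation at 34.6 °C: 360 kJ/kg
Δh = 158.65 + 360 = 518.65 kJ/kg
Q = ṁ·Δh = 242.6 kg/min × 518.65 kJ/kg = 125820 kJ/min
|Q| = 2097.1 kW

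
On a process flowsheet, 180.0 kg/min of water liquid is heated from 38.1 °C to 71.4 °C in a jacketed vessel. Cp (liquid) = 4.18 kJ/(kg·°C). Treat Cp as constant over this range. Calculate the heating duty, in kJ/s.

Q = 418 kJ/s

Q = ṁ·Cp·ΔT = 180.0 × 4.18 × (71.4 − 38.1) = 25055 kJ/min
Converting: 25055 / 60 s = 417.58 kW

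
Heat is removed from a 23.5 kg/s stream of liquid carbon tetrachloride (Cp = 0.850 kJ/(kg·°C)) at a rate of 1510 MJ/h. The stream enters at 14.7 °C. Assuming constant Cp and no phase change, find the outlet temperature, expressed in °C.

T_out = -6.30 °C

Q = 1510 MJ/h = 419.44 kJ/s
ΔT = Q/(ṁ·Cp) = 419.44/(23.5×0.850) = 20.998 K
T_out = 14.7 − 20.998 = -6.2985 °C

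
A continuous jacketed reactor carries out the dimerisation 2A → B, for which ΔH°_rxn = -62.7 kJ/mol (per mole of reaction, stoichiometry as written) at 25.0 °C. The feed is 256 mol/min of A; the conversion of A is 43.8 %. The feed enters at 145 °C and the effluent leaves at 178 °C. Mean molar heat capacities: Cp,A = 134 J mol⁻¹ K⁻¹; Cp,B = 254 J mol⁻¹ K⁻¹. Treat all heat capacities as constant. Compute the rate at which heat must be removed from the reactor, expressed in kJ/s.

Q_out = 41.7 kJ/s

Extent of reaction ξ = 0.438 × 256 / 2 = 56.064 mol/min
Reaction term: ξ·ΔH°_rxn = 56.064 × -62.7 = -3515.2 kJ/min
Sensible, feed 145→25 °C: -4116.5 kJ/min
Outlet flows (mol/min): A 143.87, B 56.064
Sensible, products 25→178 °C: 5128.4 kJ/min
Q = ΔH = -2503.3 kJ/min = -41.721 kW
Heat removed = 41.721 kJ/s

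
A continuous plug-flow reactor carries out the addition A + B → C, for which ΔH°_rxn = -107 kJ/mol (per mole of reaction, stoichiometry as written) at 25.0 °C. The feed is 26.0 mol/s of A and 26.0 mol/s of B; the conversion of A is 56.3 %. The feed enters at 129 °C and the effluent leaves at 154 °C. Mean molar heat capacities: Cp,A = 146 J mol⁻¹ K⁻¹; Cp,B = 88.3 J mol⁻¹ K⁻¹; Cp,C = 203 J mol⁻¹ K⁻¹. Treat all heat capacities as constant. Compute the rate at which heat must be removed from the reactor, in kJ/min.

Q_out = 88400 kJ/min

Extent of reaction ξ = 0.563 × 26.0 = 14.638 mol/s
Reaction term: ξ·ΔH°_rxn = 14.638 × -107 = -1566.3 kJ/s
Sensible, feed 129→25 °C: -633.55 kJ/s
Outlet flows (mol/s): A 11.362, B 11.362, C 14.638
Sensible, products 25→154 °C: 726.74 kJ/s
Q = ΔH = -1473.1 kJ/s = -1473.1 kW
Heat removed = 88384 kJ/min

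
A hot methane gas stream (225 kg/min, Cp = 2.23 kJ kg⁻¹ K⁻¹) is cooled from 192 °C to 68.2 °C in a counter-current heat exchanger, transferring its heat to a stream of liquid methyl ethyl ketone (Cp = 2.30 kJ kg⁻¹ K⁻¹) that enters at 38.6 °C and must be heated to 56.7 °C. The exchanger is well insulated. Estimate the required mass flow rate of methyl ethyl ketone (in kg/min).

ṁ_c = 1490 kg/min

Heat released by hot stream: Q = 225 × 2.23 × (192 − 68.2) = 62117 kJ/min
Energy balance on cold side (adiabatic exchanger): Q = ṁ_c·Cp_c·(T_c,out − T_c,in)
ṁ_c = 62117 / [2.30 × (56.7 − 38.6)] = 1492.1 kg/min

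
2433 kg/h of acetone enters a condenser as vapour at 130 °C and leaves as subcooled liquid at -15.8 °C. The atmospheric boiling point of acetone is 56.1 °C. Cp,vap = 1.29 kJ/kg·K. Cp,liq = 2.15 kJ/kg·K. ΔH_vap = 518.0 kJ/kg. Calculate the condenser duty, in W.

Q_c = 519000 W

vapour 130→56.1 °C: -95.331 kJ/kg
condensation at 56.1 °C: -518 kJ/kg
liquid 56.1→-15.8 °C: -154.59 kJ/kg
Δh = -95.331 + -518 + -154.59 = -767.92 kJ/kg
Q = ṁ·Δh = 2433 kg/h × -767.92 kJ/kg = -1.8683e+06 kJ/h
|Q| = 518.98 kW = 518980 W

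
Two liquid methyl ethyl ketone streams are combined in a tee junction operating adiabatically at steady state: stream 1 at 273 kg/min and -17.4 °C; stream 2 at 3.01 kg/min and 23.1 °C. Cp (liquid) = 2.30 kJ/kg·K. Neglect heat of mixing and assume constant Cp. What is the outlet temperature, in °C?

T_out = -17.0 °C

Energy balance with Q = 0: Σ ṁᵢCp,ᵢ(T_out − Tᵢ) = 0
T_out = Σ ṁᵢCp,ᵢTᵢ / Σ ṁᵢCp,ᵢ
      = -10766 / 634.82 = -16.958 °C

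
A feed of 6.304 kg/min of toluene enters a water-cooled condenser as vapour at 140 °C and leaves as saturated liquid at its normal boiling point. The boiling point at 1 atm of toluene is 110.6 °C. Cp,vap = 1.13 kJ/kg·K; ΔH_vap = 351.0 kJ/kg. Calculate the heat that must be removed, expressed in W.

vapour 140→110.6 °C: -33.222 kJ/kg
condensation at 110.6 °C: -351 kJ/kg
Δh = -33.222 + -351 = -384.22 kJ/kg
Q = ṁ·Δh = 6.304 kg/min × -384.22 kJ/kg = -2422.1 kJ/min
|Q| = 40.369 kW = 40369 W

Q_c = 40400 W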